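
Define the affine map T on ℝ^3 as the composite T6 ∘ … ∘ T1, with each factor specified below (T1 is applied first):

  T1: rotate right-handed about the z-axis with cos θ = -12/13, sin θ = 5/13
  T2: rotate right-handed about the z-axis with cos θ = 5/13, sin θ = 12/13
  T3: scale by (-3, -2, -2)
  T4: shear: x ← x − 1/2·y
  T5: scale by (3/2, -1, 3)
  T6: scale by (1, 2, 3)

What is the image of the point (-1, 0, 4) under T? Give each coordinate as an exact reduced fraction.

T1 rotate right-handed about the z-axis with cos θ = -12/13, sin θ = 5/13: (-1, 0, 4) → (12/13, -5/13, 4)
T2 rotate right-handed about the z-axis with cos θ = 5/13, sin θ = 12/13: (12/13, -5/13, 4) → (120/169, 119/169, 4)
T3 scale by (-3, -2, -2): (120/169, 119/169, 4) → (-360/169, -238/169, -8)
T4 shear: x ← x − 1/2·y: (-360/169, -238/169, -8) → (-241/169, -238/169, -8)
T5 scale by (3/2, -1, 3): (-241/169, -238/169, -8) → (-723/338, 238/169, -24)
T6 scale by (1, 2, 3): (-723/338, 238/169, -24) → (-723/338, 476/169, -72)

T(p) = (-723/338, 476/169, -72)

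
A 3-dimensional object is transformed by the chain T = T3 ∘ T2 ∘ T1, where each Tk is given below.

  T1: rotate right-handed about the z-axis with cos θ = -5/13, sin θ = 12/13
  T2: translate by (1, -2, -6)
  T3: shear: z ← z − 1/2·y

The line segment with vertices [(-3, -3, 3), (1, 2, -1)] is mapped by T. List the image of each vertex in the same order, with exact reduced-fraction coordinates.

T1 rotate right-handed about the z-axis with cos θ = -5/13, sin θ = 12/13: (-3, -3, 3) → (51/13, -21/13, 3); (1, 2, -1) → (-29/13, 2/13, -1)
T2 translate by (1, -2, -6): (51/13, -21/13, 3) → (64/13, -47/13, -3); (-29/13, 2/13, -1) → (-16/13, -24/13, -7)
T3 shear: z ← z − 1/2·y: (64/13, -47/13, -3) → (64/13, -47/13, -31/26); (-16/13, -24/13, -7) → (-16/13, -24/13, -79/13)

image vertices: (64/13, -47/13, -31/26), (-16/13, -24/13, -79/13)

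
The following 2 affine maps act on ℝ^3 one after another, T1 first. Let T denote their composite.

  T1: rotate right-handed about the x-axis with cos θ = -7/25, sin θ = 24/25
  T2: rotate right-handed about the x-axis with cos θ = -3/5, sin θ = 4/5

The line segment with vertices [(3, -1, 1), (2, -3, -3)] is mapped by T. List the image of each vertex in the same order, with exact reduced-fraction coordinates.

T1 rotate right-handed about the x-axis with cos θ = -7/25, sin θ = 24/25: (3, -1, 1) → (3, -17/25, -31/25); (2, -3, -3) → (2, 93/25, -51/25)
T2 rotate right-handed about the x-axis with cos θ = -3/5, sin θ = 4/5: (3, -17/25, -31/25) → (3, 7/5, 1/5); (2, 93/25, -51/25) → (2, -3/5, 21/5)

image vertices: (3, 7/5, 1/5), (2, -3/5, 21/5)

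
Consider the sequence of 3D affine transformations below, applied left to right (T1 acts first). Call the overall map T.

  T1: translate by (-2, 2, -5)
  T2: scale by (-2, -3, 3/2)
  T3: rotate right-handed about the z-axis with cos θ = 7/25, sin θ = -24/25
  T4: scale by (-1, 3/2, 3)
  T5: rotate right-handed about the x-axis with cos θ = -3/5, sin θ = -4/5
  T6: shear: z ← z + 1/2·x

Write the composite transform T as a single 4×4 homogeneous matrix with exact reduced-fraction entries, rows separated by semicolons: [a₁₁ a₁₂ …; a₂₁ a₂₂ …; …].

T = [14/25 72/25 0 116/25; -216/125 189/250 18/5 -1629/125; -253/125 306/125 -27/10 5611/250; 0 0 0 1]

T1 = [1 0 0 -2; 0 1 0 2; 0 0 1 -5; 0 0 0 1]
T2·T1 = [-2 0 0 4; 0 -3 0 -6; 0 0 3/2 -15/2; 0 0 0 1]
T3·…·T1 = [-14/25 -72/25 0 -116/25; 48/25 -21/25 0 -138/25; 0 0 3/2 -15/2; 0 0 0 1]
T4·…·T1 = [14/25 72/25 0 116/25; 72/25 -63/50 0 -207/25; 0 0 9/2 -45/2; 0 0 0 1]
T5·…·T1 = [14/25 72/25 0 116/25; -216/125 189/250 18/5 -1629/125; -288/125 126/125 -27/10 5031/250; 0 0 0 1]
T6·…·T1 = [14/25 72/25 0 116/25; -216/125 189/250 18/5 -1629/125; -253/125 306/125 -27/10 5611/250; 0 0 0 1]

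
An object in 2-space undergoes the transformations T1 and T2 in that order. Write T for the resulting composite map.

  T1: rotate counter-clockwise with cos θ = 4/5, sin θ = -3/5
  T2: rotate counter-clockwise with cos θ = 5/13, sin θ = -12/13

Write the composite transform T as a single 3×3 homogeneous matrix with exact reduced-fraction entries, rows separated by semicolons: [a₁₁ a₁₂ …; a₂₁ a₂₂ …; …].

T = [-16/65 63/65 0; -63/65 -16/65 0; 0 0 1]

T1 = [4/5 3/5 0; -3/5 4/5 0; 0 0 1]
T2·T1 = [-16/65 63/65 0; -63/65 -16/65 0; 0 0 1]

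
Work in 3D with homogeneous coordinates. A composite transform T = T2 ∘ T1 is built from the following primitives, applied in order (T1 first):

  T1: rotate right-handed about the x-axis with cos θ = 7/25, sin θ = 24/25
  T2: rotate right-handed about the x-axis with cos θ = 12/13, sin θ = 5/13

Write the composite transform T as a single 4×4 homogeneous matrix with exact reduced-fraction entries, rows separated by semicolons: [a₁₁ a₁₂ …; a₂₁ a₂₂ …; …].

T1 = [1 0 0 0; 0 7/25 -24/25 0; 0 24/25 7/25 0; 0 0 0 1]
T2·T1 = [1 0 0 0; 0 -36/325 -323/325 0; 0 323/325 -36/325 0; 0 0 0 1]

T = [1 0 0 0; 0 -36/325 -323/325 0; 0 323/325 -36/325 0; 0 0 0 1]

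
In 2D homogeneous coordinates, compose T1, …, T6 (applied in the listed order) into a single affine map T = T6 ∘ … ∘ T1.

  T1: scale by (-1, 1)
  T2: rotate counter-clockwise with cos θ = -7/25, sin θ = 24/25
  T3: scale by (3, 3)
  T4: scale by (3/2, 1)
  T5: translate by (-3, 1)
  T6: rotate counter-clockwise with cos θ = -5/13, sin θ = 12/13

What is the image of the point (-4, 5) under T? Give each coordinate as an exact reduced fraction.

T1 scale by (-1, 1): (-4, 5) → (4, 5)
T2 rotate counter-clockwise with cos θ = -7/25, sin θ = 24/25: (4, 5) → (-148/25, 61/25)
T3 scale by (3, 3): (-148/25, 61/25) → (-444/25, 183/25)
T4 scale by (3/2, 1): (-444/25, 183/25) → (-666/25, 183/25)
T5 translate by (-3, 1): (-666/25, 183/25) → (-741/25, 208/25)
T6 rotate counter-clockwise with cos θ = -5/13, sin θ = 12/13: (-741/25, 208/25) → (93/25, -764/25)

T(p) = (93/25, -764/25)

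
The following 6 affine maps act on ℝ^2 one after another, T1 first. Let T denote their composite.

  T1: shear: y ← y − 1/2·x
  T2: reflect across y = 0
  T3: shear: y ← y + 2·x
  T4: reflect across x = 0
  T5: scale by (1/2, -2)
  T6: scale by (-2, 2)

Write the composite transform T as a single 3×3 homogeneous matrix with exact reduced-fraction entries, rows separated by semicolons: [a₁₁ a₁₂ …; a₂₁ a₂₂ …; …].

T = [1 0 0; -10 4 0; 0 0 1]

T1 = [1 0 0; -1/2 1 0; 0 0 1]
T2·T1 = [1 0 0; 1/2 -1 0; 0 0 1]
T3·…·T1 = [1 0 0; 5/2 -1 0; 0 0 1]
T4·…·T1 = [-1 0 0; 5/2 -1 0; 0 0 1]
T5·…·T1 = [-1/2 0 0; -5 2 0; 0 0 1]
T6·…·T1 = [1 0 0; -10 4 0; 0 0 1]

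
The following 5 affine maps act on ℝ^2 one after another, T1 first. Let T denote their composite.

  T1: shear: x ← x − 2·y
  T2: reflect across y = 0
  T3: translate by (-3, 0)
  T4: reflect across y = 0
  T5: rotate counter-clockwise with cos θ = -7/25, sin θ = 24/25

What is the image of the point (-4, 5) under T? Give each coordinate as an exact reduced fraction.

T(p) = (-1/25, -443/25)

T1 shear: x ← x − 2·y: (-4, 5) → (-14, 5)
T2 reflect across y = 0: (-14, 5) → (-14, -5)
T3 translate by (-3, 0): (-14, -5) → (-17, -5)
T4 reflect across y = 0: (-17, -5) → (-17, 5)
T5 rotate counter-clockwise with cos θ = -7/25, sin θ = 24/25: (-17, 5) → (-1/25, -443/25)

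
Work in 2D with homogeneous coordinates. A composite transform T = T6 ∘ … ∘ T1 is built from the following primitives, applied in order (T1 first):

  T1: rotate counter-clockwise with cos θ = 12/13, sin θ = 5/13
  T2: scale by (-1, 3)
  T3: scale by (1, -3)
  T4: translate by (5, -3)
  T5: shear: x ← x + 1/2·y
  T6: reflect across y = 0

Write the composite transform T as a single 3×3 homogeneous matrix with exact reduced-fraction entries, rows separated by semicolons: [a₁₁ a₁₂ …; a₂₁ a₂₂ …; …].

T1 = [12/13 -5/13 0; 5/13 12/13 0; 0 0 1]
T2·T1 = [-12/13 5/13 0; 15/13 36/13 0; 0 0 1]
T3·…·T1 = [-12/13 5/13 0; -45/13 -108/13 0; 0 0 1]
T4·…·T1 = [-12/13 5/13 5; -45/13 -108/13 -3; 0 0 1]
T5·…·T1 = [-69/26 -49/13 7/2; -45/13 -108/13 -3; 0 0 1]
T6·…·T1 = [-69/26 -49/13 7/2; 45/13 108/13 3; 0 0 1]

T = [-69/26 -49/13 7/2; 45/13 108/13 3; 0 0 1]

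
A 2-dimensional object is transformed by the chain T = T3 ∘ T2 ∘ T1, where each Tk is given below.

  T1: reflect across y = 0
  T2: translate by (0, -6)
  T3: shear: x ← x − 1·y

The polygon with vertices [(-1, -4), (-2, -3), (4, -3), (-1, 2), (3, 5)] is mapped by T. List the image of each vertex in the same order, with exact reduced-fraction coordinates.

image vertices: (1, -2), (1, -3), (7, -3), (7, -8), (14, -11)

T1 reflect across y = 0: (-1, -4) → (-1, 4); (-2, -3) → (-2, 3); (4, -3) → (4, 3); (-1, 2) → (-1, -2); (3, 5) → (3, -5)
T2 translate by (0, -6): (-1, 4) → (-1, -2); (-2, 3) → (-2, -3); (4, 3) → (4, -3); (-1, -2) → (-1, -8); (3, -5) → (3, -11)
T3 shear: x ← x − 1·y: (-1, -2) → (1, -2); (-2, -3) → (1, -3); (4, -3) → (7, -3); (-1, -8) → (7, -8); (3, -11) → (14, -11)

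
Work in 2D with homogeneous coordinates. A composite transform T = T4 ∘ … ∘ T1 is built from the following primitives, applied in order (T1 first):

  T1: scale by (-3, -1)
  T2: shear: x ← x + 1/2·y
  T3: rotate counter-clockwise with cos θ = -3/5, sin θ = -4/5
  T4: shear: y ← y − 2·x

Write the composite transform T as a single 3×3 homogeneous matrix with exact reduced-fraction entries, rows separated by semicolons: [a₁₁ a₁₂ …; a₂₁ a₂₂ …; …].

T = [9/5 -1/2 0; -6/5 2 0; 0 0 1]

T1 = [-3 0 0; 0 -1 0; 0 0 1]
T2·T1 = [-3 -1/2 0; 0 -1 0; 0 0 1]
T3·…·T1 = [9/5 -1/2 0; 12/5 1 0; 0 0 1]
T4·…·T1 = [9/5 -1/2 0; -6/5 2 0; 0 0 1]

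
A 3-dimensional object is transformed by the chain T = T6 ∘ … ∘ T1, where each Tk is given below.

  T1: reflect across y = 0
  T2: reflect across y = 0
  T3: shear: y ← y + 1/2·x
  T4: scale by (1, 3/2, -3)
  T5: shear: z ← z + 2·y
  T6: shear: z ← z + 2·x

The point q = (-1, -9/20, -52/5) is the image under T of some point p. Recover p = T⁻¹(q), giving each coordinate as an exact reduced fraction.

p = (-1, 1/5, 5/2)

T1 = [1 0 0 0; 0 -1 0 0; 0 0 1 0; 0 0 0 1]
T2·T1 = [1 0 0 0; 0 1 0 0; 0 0 1 0; 0 0 0 1]
T3·…·T1 = [1 0 0 0; 1/2 1 0 0; 0 0 1 0; 0 0 0 1]
T4·…·T1 = [1 0 0 0; 3/4 3/2 0 0; 0 0 -3 0; 0 0 0 1]
T5·…·T1 = [1 0 0 0; 3/4 3/2 0 0; 3/2 3 -3 0; 0 0 0 1]
T6·…·T1 = [1 0 0 0; 3/4 3/2 0 0; 7/2 3 -3 0; 0 0 0 1]
det M = -9/2; M⁻¹ = [1 0 0 0; -1/2 2/3 0 0; 2/3 2/3 -1/3 0; 0 0 0 1]
M⁻¹ · (-1, -9/20, -52/5)ᵀ = (-1, 1/5, 5/2)ᵀ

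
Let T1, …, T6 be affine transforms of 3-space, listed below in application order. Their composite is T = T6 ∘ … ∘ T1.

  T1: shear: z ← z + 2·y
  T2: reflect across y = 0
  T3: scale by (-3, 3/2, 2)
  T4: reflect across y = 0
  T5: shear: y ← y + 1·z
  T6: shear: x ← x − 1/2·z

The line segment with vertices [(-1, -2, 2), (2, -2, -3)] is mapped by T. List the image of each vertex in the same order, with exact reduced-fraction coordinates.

image vertices: (5, -7, -4), (1, -17, -14)

T1 shear: z ← z + 2·y: (-1, -2, 2) → (-1, -2, -2); (2, -2, -3) → (2, -2, -7)
T2 reflect across y = 0: (-1, -2, -2) → (-1, 2, -2); (2, -2, -7) → (2, 2, -7)
T3 scale by (-3, 3/2, 2): (-1, 2, -2) → (3, 3, -4); (2, 2, -7) → (-6, 3, -14)
T4 reflect across y = 0: (3, 3, -4) → (3, -3, -4); (-6, 3, -14) → (-6, -3, -14)
T5 shear: y ← y + 1·z: (3, -3, -4) → (3, -7, -4); (-6, -3, -14) → (-6, -17, -14)
T6 shear: x ← x − 1/2·z: (3, -7, -4) → (5, -7, -4); (-6, -17, -14) → (1, -17, -14)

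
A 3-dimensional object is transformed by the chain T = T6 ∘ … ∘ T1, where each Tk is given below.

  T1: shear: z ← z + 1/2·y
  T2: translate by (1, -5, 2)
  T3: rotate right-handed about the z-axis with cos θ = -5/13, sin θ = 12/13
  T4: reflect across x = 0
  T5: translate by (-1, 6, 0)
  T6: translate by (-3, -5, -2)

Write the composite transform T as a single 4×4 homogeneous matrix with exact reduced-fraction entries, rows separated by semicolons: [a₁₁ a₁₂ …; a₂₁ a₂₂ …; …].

T1 = [1 0 0 0; 0 1 0 0; 0 1/2 1 0; 0 0 0 1]
T2·T1 = [1 0 0 1; 0 1 0 -5; 0 1/2 1 2; 0 0 0 1]
T3·…·T1 = [-5/13 -12/13 0 55/13; 12/13 -5/13 0 37/13; 0 1/2 1 2; 0 0 0 1]
T4·…·T1 = [5/13 12/13 0 -55/13; 12/13 -5/13 0 37/13; 0 1/2 1 2; 0 0 0 1]
T5·…·T1 = [5/13 12/13 0 -68/13; 12/13 -5/13 0 115/13; 0 1/2 1 2; 0 0 0 1]
T6·…·T1 = [5/13 12/13 0 -107/13; 12/13 -5/13 0 50/13; 0 1/2 1 0; 0 0 0 1]

T = [5/13 12/13 0 -107/13; 12/13 -5/13 0 50/13; 0 1/2 1 0; 0 0 0 1]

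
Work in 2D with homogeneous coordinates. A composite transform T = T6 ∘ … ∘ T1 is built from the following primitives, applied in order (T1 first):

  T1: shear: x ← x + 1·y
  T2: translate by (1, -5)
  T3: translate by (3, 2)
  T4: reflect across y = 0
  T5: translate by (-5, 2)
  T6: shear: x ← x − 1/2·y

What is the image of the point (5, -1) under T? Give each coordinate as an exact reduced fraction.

T1 shear: x ← x + 1·y: (5, -1) → (4, -1)
T2 translate by (1, -5): (4, -1) → (5, -6)
T3 translate by (3, 2): (5, -6) → (8, -4)
T4 reflect across y = 0: (8, -4) → (8, 4)
T5 translate by (-5, 2): (8, 4) → (3, 6)
T6 shear: x ← x − 1/2·y: (3, 6) → (0, 6)

T(p) = (0, 6)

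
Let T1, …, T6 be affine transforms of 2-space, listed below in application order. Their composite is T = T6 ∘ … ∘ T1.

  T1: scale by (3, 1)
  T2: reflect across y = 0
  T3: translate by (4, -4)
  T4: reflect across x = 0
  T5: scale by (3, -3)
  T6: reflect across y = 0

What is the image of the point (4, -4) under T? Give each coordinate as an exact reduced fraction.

T1 scale by (3, 1): (4, -4) → (12, -4)
T2 reflect across y = 0: (12, -4) → (12, 4)
T3 translate by (4, -4): (12, 4) → (16, 0)
T4 reflect across x = 0: (16, 0) → (-16, 0)
T5 scale by (3, -3): (-16, 0) → (-48, 0)
T6 reflect across y = 0: (-48, 0) → (-48, 0)

T(p) = (-48, 0)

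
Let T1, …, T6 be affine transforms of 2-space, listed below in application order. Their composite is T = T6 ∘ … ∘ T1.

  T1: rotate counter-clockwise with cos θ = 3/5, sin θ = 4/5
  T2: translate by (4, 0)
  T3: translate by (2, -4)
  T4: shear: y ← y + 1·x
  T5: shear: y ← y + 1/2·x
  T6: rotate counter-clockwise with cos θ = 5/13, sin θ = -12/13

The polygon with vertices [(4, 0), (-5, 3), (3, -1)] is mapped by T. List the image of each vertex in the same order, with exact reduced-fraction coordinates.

T1 rotate counter-clockwise with cos θ = 3/5, sin θ = 4/5: (4, 0) → (12/5, 16/5); (-5, 3) → (-27/5, -11/5); (3, -1) → (13/5, 9/5)
T2 translate by (4, 0): (12/5, 16/5) → (32/5, 16/5); (-27/5, -11/5) → (-7/5, -11/5); (13/5, 9/5) → (33/5, 9/5)
T3 translate by (2, -4): (32/5, 16/5) → (42/5, -4/5); (-7/5, -11/5) → (3/5, -31/5); (33/5, 9/5) → (43/5, -11/5)
T4 shear: y ← y + 1·x: (42/5, -4/5) → (42/5, 38/5); (3/5, -31/5) → (3/5, -28/5); (43/5, -11/5) → (43/5, 32/5)
T5 shear: y ← y + 1/2·x: (42/5, 38/5) → (42/5, 59/5); (3/5, -28/5) → (3/5, -53/10); (43/5, 32/5) → (43/5, 107/10)
T6 rotate counter-clockwise with cos θ = 5/13, sin θ = -12/13: (42/5, 59/5) → (918/65, -209/65); (3/5, -53/10) → (-303/65, -337/130); (43/5, 107/10) → (857/65, -497/130)

image vertices: (918/65, -209/65), (-303/65, -337/130), (857/65, -497/130)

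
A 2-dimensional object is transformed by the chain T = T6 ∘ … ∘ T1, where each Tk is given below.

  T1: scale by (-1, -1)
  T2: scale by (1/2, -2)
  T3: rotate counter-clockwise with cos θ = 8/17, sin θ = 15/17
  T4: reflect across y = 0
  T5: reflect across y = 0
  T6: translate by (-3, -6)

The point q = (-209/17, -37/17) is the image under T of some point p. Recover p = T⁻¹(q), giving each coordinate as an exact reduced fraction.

p = (2, 5)

T1 = [-1 0 0; 0 -1 0; 0 0 1]
T2·T1 = [-1/2 0 0; 0 2 0; 0 0 1]
T3·…·T1 = [-4/17 -30/17 0; -15/34 16/17 0; 0 0 1]
T4·…·T1 = [-4/17 -30/17 0; 15/34 -16/17 0; 0 0 1]
T5·…·T1 = [-4/17 -30/17 0; -15/34 16/17 0; 0 0 1]
T6·…·T1 = [-4/17 -30/17 -3; -15/34 16/17 -6; 0 0 1]
det M = -1; M⁻¹ = [-16/17 -30/17 -228/17; -15/34 4/17 3/34; 0 0 1]
M⁻¹ · (-209/17, -37/17)ᵀ = (2, 5)ᵀ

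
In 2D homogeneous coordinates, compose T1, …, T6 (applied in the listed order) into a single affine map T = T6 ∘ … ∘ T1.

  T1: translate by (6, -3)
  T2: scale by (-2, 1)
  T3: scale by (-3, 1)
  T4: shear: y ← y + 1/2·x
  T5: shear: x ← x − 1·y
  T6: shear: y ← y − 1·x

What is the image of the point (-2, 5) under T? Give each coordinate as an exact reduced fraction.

T1 translate by (6, -3): (-2, 5) → (4, 2)
T2 scale by (-2, 1): (4, 2) → (-8, 2)
T3 scale by (-3, 1): (-8, 2) → (24, 2)
T4 shear: y ← y + 1/2·x: (24, 2) → (24, 14)
T5 shear: x ← x − 1·y: (24, 14) → (10, 14)
T6 shear: y ← y − 1·x: (10, 14) → (10, 4)

T(p) = (10, 4)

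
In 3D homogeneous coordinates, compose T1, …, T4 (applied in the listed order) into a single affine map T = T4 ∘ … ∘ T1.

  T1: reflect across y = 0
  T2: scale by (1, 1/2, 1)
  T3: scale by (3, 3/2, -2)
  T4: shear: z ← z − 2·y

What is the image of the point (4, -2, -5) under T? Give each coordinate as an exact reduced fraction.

T(p) = (12, 3/2, 7)

T1 reflect across y = 0: (4, -2, -5) → (4, 2, -5)
T2 scale by (1, 1/2, 1): (4, 2, -5) → (4, 1, -5)
T3 scale by (3, 3/2, -2): (4, 1, -5) → (12, 3/2, 10)
T4 shear: z ← z − 2·y: (12, 3/2, 10) → (12, 3/2, 7)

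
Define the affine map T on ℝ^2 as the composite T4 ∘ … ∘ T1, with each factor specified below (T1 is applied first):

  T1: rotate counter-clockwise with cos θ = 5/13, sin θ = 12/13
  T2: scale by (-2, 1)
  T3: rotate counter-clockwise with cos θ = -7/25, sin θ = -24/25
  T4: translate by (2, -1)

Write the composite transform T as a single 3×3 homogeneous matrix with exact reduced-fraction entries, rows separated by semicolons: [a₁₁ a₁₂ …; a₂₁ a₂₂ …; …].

T1 = [5/13 -12/13 0; 12/13 5/13 0; 0 0 1]
T2·T1 = [-10/13 24/13 0; 12/13 5/13 0; 0 0 1]
T3·…·T1 = [358/325 -48/325 0; 12/25 -47/25 0; 0 0 1]
T4·…·T1 = [358/325 -48/325 2; 12/25 -47/25 -1; 0 0 1]

T = [358/325 -48/325 2; 12/25 -47/25 -1; 0 0 1]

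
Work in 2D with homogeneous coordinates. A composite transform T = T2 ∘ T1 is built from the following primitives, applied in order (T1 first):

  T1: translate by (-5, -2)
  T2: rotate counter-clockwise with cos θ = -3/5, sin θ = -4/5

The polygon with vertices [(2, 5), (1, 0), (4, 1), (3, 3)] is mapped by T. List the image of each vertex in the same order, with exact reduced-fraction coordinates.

T1 translate by (-5, -2): (2, 5) → (-3, 3); (1, 0) → (-4, -2); (4, 1) → (-1, -1); (3, 3) → (-2, 1)
T2 rotate counter-clockwise with cos θ = -3/5, sin θ = -4/5: (-3, 3) → (21/5, 3/5); (-4, -2) → (4/5, 22/5); (-1, -1) → (-1/5, 7/5); (-2, 1) → (2, 1)

image vertices: (21/5, 3/5), (4/5, 22/5), (-1/5, 7/5), (2, 1)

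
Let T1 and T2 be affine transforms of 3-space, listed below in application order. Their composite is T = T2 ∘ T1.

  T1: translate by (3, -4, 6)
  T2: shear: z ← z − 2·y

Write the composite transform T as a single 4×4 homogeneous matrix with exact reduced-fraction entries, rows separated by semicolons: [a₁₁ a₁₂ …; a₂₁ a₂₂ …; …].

T = [1 0 0 3; 0 1 0 -4; 0 -2 1 14; 0 0 0 1]

T1 = [1 0 0 3; 0 1 0 -4; 0 0 1 6; 0 0 0 1]
T2·T1 = [1 0 0 3; 0 1 0 -4; 0 -2 1 14; 0 0 0 1]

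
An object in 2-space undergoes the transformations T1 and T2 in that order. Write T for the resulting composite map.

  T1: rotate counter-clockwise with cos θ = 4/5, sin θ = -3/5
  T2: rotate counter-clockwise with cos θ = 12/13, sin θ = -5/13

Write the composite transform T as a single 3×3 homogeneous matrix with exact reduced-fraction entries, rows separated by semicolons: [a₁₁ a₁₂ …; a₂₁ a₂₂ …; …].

T = [33/65 56/65 0; -56/65 33/65 0; 0 0 1]

T1 = [4/5 3/5 0; -3/5 4/5 0; 0 0 1]
T2·T1 = [33/65 56/65 0; -56/65 33/65 0; 0 0 1]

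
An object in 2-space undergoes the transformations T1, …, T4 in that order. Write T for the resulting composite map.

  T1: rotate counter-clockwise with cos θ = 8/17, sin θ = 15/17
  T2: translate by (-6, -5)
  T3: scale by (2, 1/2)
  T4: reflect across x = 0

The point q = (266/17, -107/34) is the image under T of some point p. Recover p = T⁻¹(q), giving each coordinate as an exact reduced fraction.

T1 = [8/17 -15/17 0; 15/17 8/17 0; 0 0 1]
T2·T1 = [8/17 -15/17 -6; 15/17 8/17 -5; 0 0 1]
T3·…·T1 = [16/17 -30/17 -12; 15/34 4/17 -5/2; 0 0 1]
T4·…·T1 = [-16/17 30/17 12; 15/34 4/17 -5/2; 0 0 1]
det M = -1; M⁻¹ = [-4/17 30/17 123/17; 15/34 16/17 -50/17; 0 0 1]
M⁻¹ · (266/17, -107/34)ᵀ = (-2, 1)ᵀ

p = (-2, 1)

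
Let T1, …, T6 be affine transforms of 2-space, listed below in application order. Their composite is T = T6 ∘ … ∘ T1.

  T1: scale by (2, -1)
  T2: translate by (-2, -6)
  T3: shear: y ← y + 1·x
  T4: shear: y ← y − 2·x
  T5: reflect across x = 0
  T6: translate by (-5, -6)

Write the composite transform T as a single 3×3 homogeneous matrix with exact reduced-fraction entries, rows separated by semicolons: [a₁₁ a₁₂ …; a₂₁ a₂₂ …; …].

T1 = [2 0 0; 0 -1 0; 0 0 1]
T2·T1 = [2 0 -2; 0 -1 -6; 0 0 1]
T3·…·T1 = [2 0 -2; 2 -1 -8; 0 0 1]
T4·…·T1 = [2 0 -2; -2 -1 -4; 0 0 1]
T5·…·T1 = [-2 0 2; -2 -1 -4; 0 0 1]
T6·…·T1 = [-2 0 -3; -2 -1 -10; 0 0 1]

T = [-2 0 -3; -2 -1 -10; 0 0 1]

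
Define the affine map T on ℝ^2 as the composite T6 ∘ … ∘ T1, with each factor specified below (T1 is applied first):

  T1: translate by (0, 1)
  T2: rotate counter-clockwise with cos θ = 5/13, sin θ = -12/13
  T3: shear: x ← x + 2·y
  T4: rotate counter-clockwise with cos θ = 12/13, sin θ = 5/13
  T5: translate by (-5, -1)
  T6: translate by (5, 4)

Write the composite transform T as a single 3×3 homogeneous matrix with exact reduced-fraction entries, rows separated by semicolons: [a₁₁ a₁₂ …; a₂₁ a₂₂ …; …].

T1 = [1 0 0; 0 1 1; 0 0 1]
T2·T1 = [5/13 12/13 12/13; -12/13 5/13 5/13; 0 0 1]
T3·…·T1 = [-19/13 22/13 22/13; -12/13 5/13 5/13; 0 0 1]
T4·…·T1 = [-168/169 239/169 239/169; -239/169 170/169 170/169; 0 0 1]
T5·…·T1 = [-168/169 239/169 -606/169; -239/169 170/169 1/169; 0 0 1]
T6·…·T1 = [-168/169 239/169 239/169; -239/169 170/169 677/169; 0 0 1]

T = [-168/169 239/169 239/169; -239/169 170/169 677/169; 0 0 1]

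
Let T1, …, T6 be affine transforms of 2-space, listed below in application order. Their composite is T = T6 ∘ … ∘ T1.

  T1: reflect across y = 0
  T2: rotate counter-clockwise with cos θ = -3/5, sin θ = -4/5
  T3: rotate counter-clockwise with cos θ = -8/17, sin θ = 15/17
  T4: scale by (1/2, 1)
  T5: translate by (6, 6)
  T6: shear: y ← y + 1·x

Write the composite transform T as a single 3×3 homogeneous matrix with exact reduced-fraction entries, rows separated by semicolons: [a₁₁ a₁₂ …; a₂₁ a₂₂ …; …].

T = [42/85 -13/170 6; 29/85 -181/170 12; 0 0 1]

T1 = [1 0 0; 0 -1 0; 0 0 1]
T2·T1 = [-3/5 -4/5 0; -4/5 3/5 0; 0 0 1]
T3·…·T1 = [84/85 -13/85 0; -13/85 -84/85 0; 0 0 1]
T4·…·T1 = [42/85 -13/170 0; -13/85 -84/85 0; 0 0 1]
T5·…·T1 = [42/85 -13/170 6; -13/85 -84/85 6; 0 0 1]
T6·…·T1 = [42/85 -13/170 6; 29/85 -181/170 12; 0 0 1]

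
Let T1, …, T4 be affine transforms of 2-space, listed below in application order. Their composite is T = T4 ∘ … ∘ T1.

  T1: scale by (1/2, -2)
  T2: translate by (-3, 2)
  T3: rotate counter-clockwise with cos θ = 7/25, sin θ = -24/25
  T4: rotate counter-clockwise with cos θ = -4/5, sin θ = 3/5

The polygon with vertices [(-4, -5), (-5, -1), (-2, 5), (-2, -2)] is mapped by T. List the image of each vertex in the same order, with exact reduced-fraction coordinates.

T1 scale by (1/2, -2): (-4, -5) → (-2, 10); (-5, -1) → (-5/2, 2); (-2, 5) → (-1, -10); (-2, -2) → (-1, 4)
T2 translate by (-3, 2): (-2, 10) → (-5, 12); (-5/2, 2) → (-11/2, 4); (-1, -10) → (-4, -8); (-1, 4) → (-4, 6)
T3 rotate counter-clockwise with cos θ = 7/25, sin θ = -24/25: (-5, 12) → (253/25, 204/25); (-11/2, 4) → (23/10, 32/5); (-4, -8) → (-44/5, 8/5); (-4, 6) → (116/25, 138/25)
T4 rotate counter-clockwise with cos θ = -4/5, sin θ = 3/5: (253/25, 204/25) → (-1624/125, -57/125); (23/10, 32/5) → (-142/25, -187/50); (-44/5, 8/5) → (152/25, -164/25); (116/25, 138/25) → (-878/125, -204/125)

image vertices: (-1624/125, -57/125), (-142/25, -187/50), (152/25, -164/25), (-878/125, -204/125)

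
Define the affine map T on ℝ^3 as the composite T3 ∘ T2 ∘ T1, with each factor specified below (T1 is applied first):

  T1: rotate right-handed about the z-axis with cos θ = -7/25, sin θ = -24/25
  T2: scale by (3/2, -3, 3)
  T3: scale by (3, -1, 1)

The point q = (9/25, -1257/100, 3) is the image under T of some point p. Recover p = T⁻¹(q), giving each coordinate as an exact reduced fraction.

T1 = [-7/25 24/25 0 0; -24/25 -7/25 0 0; 0 0 1 0; 0 0 0 1]
T2·T1 = [-21/50 36/25 0 0; 72/25 21/25 0 0; 0 0 3 0; 0 0 0 1]
T3·…·T1 = [-63/50 108/25 0 0; -72/25 -21/25 0 0; 0 0 3 0; 0 0 0 1]
det M = 81/2; M⁻¹ = [-14/225 -8/25 0 0; 16/75 -7/75 0 0; 0 0 1/3 0; 0 0 0 1]
M⁻¹ · (9/25, -1257/100, 3)ᵀ = (4, 5/4, 1)ᵀ

p = (4, 5/4, 1)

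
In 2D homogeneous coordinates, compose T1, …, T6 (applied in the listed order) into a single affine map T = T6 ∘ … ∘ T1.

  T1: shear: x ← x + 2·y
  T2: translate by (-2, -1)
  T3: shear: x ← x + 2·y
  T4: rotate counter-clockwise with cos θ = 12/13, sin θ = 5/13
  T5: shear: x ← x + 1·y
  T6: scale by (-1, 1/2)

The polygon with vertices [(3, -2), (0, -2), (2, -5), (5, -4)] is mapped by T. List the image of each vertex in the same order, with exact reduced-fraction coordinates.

T1 shear: x ← x + 2·y: (3, -2) → (-1, -2); (0, -2) → (-4, -2); (2, -5) → (-8, -5); (5, -4) → (-3, -4)
T2 translate by (-2, -1): (-1, -2) → (-3, -3); (-4, -2) → (-6, -3); (-8, -5) → (-10, -6); (-3, -4) → (-5, -5)
T3 shear: x ← x + 2·y: (-3, -3) → (-9, -3); (-6, -3) → (-12, -3); (-10, -6) → (-22, -6); (-5, -5) → (-15, -5)
T4 rotate counter-clockwise with cos θ = 12/13, sin θ = 5/13: (-9, -3) → (-93/13, -81/13); (-12, -3) → (-129/13, -96/13); (-22, -6) → (-18, -14); (-15, -5) → (-155/13, -135/13)
T5 shear: x ← x + 1·y: (-93/13, -81/13) → (-174/13, -81/13); (-129/13, -96/13) → (-225/13, -96/13); (-18, -14) → (-32, -14); (-155/13, -135/13) → (-290/13, -135/13)
T6 scale by (-1, 1/2): (-174/13, -81/13) → (174/13, -81/26); (-225/13, -96/13) → (225/13, -48/13); (-32, -14) → (32, -7); (-290/13, -135/13) → (290/13, -135/26)

image vertices: (174/13, -81/26), (225/13, -48/13), (32, -7), (290/13, -135/26)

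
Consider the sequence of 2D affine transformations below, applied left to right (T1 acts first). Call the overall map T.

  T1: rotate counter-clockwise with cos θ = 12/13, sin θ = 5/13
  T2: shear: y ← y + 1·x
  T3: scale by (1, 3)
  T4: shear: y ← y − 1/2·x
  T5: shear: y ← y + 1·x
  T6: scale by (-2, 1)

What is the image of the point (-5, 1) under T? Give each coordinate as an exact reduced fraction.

T(p) = (10, -41/2)

T1 rotate counter-clockwise with cos θ = 12/13, sin θ = 5/13: (-5, 1) → (-5, -1)
T2 shear: y ← y + 1·x: (-5, -1) → (-5, -6)
T3 scale by (1, 3): (-5, -6) → (-5, -18)
T4 shear: y ← y − 1/2·x: (-5, -18) → (-5, -31/2)
T5 shear: y ← y + 1·x: (-5, -31/2) → (-5, -41/2)
T6 scale by (-2, 1): (-5, -41/2) → (10, -41/2)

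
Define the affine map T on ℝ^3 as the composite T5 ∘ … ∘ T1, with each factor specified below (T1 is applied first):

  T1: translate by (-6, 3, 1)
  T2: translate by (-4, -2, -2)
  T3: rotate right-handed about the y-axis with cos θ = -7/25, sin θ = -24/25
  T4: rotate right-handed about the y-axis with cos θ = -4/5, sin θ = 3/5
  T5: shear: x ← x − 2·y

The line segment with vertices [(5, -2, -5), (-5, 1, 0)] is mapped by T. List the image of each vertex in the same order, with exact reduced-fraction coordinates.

image vertices: (-28/5, -1, -9/5), (-83/5, 2, 41/5)

T1 translate by (-6, 3, 1): (5, -2, -5) → (-1, 1, -4); (-5, 1, 0) → (-11, 4, 1)
T2 translate by (-4, -2, -2): (-1, 1, -4) → (-5, -1, -6); (-11, 4, 1) → (-15, 2, -1)
T3 rotate right-handed about the y-axis with cos θ = -7/25, sin θ = -24/25: (-5, -1, -6) → (179/25, -1, -78/25); (-15, 2, -1) → (129/25, 2, -353/25)
T4 rotate right-handed about the y-axis with cos θ = -4/5, sin θ = 3/5: (179/25, -1, -78/25) → (-38/5, -1, -9/5); (129/25, 2, -353/25) → (-63/5, 2, 41/5)
T5 shear: x ← x − 2·y: (-38/5, -1, -9/5) → (-28/5, -1, -9/5); (-63/5, 2, 41/5) → (-83/5, 2, 41/5)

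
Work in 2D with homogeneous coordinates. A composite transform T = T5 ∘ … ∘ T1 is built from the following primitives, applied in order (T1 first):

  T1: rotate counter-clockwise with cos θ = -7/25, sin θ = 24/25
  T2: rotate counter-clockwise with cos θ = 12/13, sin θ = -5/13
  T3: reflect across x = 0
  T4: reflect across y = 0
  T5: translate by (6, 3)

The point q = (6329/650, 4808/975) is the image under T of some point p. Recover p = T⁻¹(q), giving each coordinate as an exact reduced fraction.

p = (-7/3, 7/2)

T1 = [-7/25 -24/25 0; 24/25 -7/25 0; 0 0 1]
T2·T1 = [36/325 -323/325 0; 323/325 36/325 0; 0 0 1]
T3·…·T1 = [-36/325 323/325 0; 323/325 36/325 0; 0 0 1]
T4·…·T1 = [-36/325 323/325 0; -323/325 -36/325 0; 0 0 1]
T5·…·T1 = [-36/325 323/325 6; -323/325 -36/325 3; 0 0 1]
det M = 1; M⁻¹ = [-36/325 -323/325 237/65; 323/325 -36/325 -366/65; 0 0 1]
M⁻¹ · (6329/650, 4808/975)ᵀ = (-7/3, 7/2)ᵀ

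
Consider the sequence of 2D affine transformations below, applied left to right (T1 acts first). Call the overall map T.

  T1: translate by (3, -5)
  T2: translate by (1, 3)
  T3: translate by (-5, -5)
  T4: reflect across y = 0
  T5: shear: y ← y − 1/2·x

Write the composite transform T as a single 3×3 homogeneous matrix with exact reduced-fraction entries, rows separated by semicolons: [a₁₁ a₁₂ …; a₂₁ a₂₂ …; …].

T = [1 0 -1; -1/2 -1 15/2; 0 0 1]

T1 = [1 0 3; 0 1 -5; 0 0 1]
T2·T1 = [1 0 4; 0 1 -2; 0 0 1]
T3·…·T1 = [1 0 -1; 0 1 -7; 0 0 1]
T4·…·T1 = [1 0 -1; 0 -1 7; 0 0 1]
T5·…·T1 = [1 0 -1; -1/2 -1 15/2; 0 0 1]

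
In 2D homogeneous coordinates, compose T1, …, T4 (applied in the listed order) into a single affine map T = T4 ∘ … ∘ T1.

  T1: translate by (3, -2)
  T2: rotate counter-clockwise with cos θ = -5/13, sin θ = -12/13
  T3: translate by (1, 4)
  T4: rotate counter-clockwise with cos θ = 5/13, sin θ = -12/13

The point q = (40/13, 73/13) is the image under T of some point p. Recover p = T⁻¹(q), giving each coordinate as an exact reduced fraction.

p = (-2, -3)

T1 = [1 0 3; 0 1 -2; 0 0 1]
T2·T1 = [-5/13 12/13 -3; -12/13 -5/13 -2; 0 0 1]
T3·…·T1 = [-5/13 12/13 -2; -12/13 -5/13 2; 0 0 1]
T4·…·T1 = [-1 0 14/13; 0 -1 34/13; 0 0 1]
det M = 1; M⁻¹ = [-1 0 14/13; 0 -1 34/13; 0 0 1]
M⁻¹ · (40/13, 73/13)ᵀ = (-2, -3)ᵀ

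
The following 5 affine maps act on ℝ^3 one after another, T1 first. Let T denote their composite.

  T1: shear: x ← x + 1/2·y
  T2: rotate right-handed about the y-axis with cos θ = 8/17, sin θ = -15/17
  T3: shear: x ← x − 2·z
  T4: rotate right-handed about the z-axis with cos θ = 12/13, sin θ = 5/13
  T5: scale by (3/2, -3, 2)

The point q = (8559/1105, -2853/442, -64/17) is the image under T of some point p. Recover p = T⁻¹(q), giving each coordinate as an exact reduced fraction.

T1 = [1 1/2 0 0; 0 1 0 0; 0 0 1 0; 0 0 0 1]
T2·T1 = [8/17 4/17 -15/17 0; 0 1 0 0; 15/17 15/34 8/17 0; 0 0 0 1]
T3·…·T1 = [-22/17 -11/17 -31/17 0; 0 1 0 0; 15/17 15/34 8/17 0; 0 0 0 1]
T4·…·T1 = [-264/221 -217/221 -372/221 0; -110/221 149/221 -155/221 0; 15/17 15/34 8/17 0; 0 0 0 1]
T5·…·T1 = [-396/221 -651/442 -558/221 0; 330/221 -447/221 465/221 0; 30/17 15/17 16/17 0; 0 0 0 1]
det M = -9; M⁻¹ = [277/663 62/663 31/34 0; -10/39 -4/13 0 0; -120/221 25/221 -11/17 0; 0 0 0 1]
M⁻¹ · (8559/1105, -2853/442, -64/17)ᵀ = (-4/5, 0, -5/2)ᵀ

p = (-4/5, 0, -5/2)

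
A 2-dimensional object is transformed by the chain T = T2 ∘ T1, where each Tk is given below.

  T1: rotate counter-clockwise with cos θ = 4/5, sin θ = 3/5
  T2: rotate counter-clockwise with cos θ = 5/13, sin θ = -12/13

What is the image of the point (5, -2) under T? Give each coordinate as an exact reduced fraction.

T1 rotate counter-clockwise with cos θ = 4/5, sin θ = 3/5: (5, -2) → (26/5, 7/5)
T2 rotate counter-clockwise with cos θ = 5/13, sin θ = -12/13: (26/5, 7/5) → (214/65, -277/65)

T(p) = (214/65, -277/65)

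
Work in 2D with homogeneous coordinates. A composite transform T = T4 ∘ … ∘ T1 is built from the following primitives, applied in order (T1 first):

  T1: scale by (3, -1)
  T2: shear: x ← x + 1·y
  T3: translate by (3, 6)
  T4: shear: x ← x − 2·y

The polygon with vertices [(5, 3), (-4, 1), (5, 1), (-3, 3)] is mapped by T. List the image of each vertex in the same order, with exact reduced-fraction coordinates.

image vertices: (9, 3), (-20, 5), (7, 5), (-15, 3)

T1 scale by (3, -1): (5, 3) → (15, -3); (-4, 1) → (-12, -1); (5, 1) → (15, -1); (-3, 3) → (-9, -3)
T2 shear: x ← x + 1·y: (15, -3) → (12, -3); (-12, -1) → (-13, -1); (15, -1) → (14, -1); (-9, -3) → (-12, -3)
T3 translate by (3, 6): (12, -3) → (15, 3); (-13, -1) → (-10, 5); (14, -1) → (17, 5); (-12, -3) → (-9, 3)
T4 shear: x ← x − 2·y: (15, 3) → (9, 3); (-10, 5) → (-20, 5); (17, 5) → (7, 5); (-9, 3) → (-15, 3)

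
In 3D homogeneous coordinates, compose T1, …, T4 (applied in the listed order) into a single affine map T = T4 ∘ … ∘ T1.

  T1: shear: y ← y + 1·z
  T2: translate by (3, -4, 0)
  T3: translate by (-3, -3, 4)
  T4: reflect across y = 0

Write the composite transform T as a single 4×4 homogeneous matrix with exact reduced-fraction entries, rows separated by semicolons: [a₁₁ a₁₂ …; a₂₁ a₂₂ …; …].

T1 = [1 0 0 0; 0 1 1 0; 0 0 1 0; 0 0 0 1]
T2·T1 = [1 0 0 3; 0 1 1 -4; 0 0 1 0; 0 0 0 1]
T3·…·T1 = [1 0 0 0; 0 1 1 -7; 0 0 1 4; 0 0 0 1]
T4·…·T1 = [1 0 0 0; 0 -1 -1 7; 0 0 1 4; 0 0 0 1]

T = [1 0 0 0; 0 -1 -1 7; 0 0 1 4; 0 0 0 1]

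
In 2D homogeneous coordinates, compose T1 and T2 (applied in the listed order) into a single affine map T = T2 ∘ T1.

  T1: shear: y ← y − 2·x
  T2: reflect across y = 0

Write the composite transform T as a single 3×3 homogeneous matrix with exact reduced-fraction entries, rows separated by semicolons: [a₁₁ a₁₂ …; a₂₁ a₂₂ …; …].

T = [1 0 0; 2 -1 0; 0 0 1]

T1 = [1 0 0; -2 1 0; 0 0 1]
T2·T1 = [1 0 0; 2 -1 0; 0 0 1]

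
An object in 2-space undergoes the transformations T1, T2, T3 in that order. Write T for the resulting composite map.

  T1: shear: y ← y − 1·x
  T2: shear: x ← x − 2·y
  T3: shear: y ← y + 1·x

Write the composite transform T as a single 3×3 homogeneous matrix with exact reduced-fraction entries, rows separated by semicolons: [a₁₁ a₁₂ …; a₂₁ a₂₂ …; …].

T1 = [1 0 0; -1 1 0; 0 0 1]
T2·T1 = [3 -2 0; -1 1 0; 0 0 1]
T3·…·T1 = [3 -2 0; 2 -1 0; 0 0 1]

T = [3 -2 0; 2 -1 0; 0 0 1]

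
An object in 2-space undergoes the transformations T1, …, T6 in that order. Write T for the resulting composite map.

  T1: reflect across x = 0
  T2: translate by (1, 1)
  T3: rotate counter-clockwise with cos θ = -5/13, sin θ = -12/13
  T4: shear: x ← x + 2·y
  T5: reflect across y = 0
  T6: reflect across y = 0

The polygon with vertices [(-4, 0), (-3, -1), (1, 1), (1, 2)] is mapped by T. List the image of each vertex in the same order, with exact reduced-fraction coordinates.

T1 reflect across x = 0: (-4, 0) → (4, 0); (-3, -1) → (3, -1); (1, 1) → (-1, 1); (1, 2) → (-1, 2)
T2 translate by (1, 1): (4, 0) → (5, 1); (3, -1) → (4, 0); (-1, 1) → (0, 2); (-1, 2) → (0, 3)
T3 rotate counter-clockwise with cos θ = -5/13, sin θ = -12/13: (5, 1) → (-1, -5); (4, 0) → (-20/13, -48/13); (0, 2) → (24/13, -10/13); (0, 3) → (36/13, -15/13)
T4 shear: x ← x + 2·y: (-1, -5) → (-11, -5); (-20/13, -48/13) → (-116/13, -48/13); (24/13, -10/13) → (4/13, -10/13); (36/13, -15/13) → (6/13, -15/13)
T5 reflect across y = 0: (-11, -5) → (-11, 5); (-116/13, -48/13) → (-116/13, 48/13); (4/13, -10/13) → (4/13, 10/13); (6/13, -15/13) → (6/13, 15/13)
T6 reflect across y = 0: (-11, 5) → (-11, -5); (-116/13, 48/13) → (-116/13, -48/13); (4/13, 10/13) → (4/13, -10/13); (6/13, 15/13) → (6/13, -15/13)

image vertices: (-11, -5), (-116/13, -48/13), (4/13, -10/13), (6/13, -15/13)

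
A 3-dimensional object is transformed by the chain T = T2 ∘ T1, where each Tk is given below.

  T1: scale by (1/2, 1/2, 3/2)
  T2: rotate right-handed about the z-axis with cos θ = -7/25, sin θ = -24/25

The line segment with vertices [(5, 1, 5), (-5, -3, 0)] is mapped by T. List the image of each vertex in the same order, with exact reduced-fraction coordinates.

image vertices: (-11/50, -127/50, 15/2), (-37/50, 141/50, 0)

T1 scale by (1/2, 1/2, 3/2): (5, 1, 5) → (5/2, 1/2, 15/2); (-5, -3, 0) → (-5/2, -3/2, 0)
T2 rotate right-handed about the z-axis with cos θ = -7/25, sin θ = -24/25: (5/2, 1/2, 15/2) → (-11/50, -127/50, 15/2); (-5/2, -3/2, 0) → (-37/50, 141/50, 0)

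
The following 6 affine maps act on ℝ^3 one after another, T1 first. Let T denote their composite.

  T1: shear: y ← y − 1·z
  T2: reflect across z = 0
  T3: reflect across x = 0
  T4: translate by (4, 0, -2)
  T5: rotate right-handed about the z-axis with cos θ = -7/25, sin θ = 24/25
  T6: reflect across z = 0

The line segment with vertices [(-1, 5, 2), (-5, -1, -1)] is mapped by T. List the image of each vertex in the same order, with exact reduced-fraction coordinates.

T1 shear: y ← y − 1·z: (-1, 5, 2) → (-1, 3, 2); (-5, -1, -1) → (-5, 0, -1)
T2 reflect across z = 0: (-1, 3, 2) → (-1, 3, -2); (-5, 0, -1) → (-5, 0, 1)
T3 reflect across x = 0: (-1, 3, -2) → (1, 3, -2); (-5, 0, 1) → (5, 0, 1)
T4 translate by (4, 0, -2): (1, 3, -2) → (5, 3, -4); (5, 0, 1) → (9, 0, -1)
T5 rotate right-handed about the z-axis with cos θ = -7/25, sin θ = 24/25: (5, 3, -4) → (-107/25, 99/25, -4); (9, 0, -1) → (-63/25, 216/25, -1)
T6 reflect across z = 0: (-107/25, 99/25, -4) → (-107/25, 99/25, 4); (-63/25, 216/25, -1) → (-63/25, 216/25, 1)

image vertices: (-107/25, 99/25, 4), (-63/25, 216/25, 1)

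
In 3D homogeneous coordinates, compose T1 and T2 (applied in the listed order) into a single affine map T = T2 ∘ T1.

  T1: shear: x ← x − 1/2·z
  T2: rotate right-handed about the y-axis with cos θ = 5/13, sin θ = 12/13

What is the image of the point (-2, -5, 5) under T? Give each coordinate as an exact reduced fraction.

T1 shear: x ← x − 1/2·z: (-2, -5, 5) → (-9/2, -5, 5)
T2 rotate right-handed about the y-axis with cos θ = 5/13, sin θ = 12/13: (-9/2, -5, 5) → (75/26, -5, 79/13)

T(p) = (75/26, -5, 79/13)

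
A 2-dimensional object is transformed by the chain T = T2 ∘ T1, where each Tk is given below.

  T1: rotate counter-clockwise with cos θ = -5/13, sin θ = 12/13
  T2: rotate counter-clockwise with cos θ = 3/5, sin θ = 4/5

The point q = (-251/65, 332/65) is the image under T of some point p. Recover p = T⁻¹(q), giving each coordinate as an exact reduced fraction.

T1 = [-5/13 -12/13 0; 12/13 -5/13 0; 0 0 1]
T2·T1 = [-63/65 -16/65 0; 16/65 -63/65 0; 0 0 1]
det M = 1; M⁻¹ = [-63/65 16/65 0; -16/65 -63/65 0; 0 0 1]
M⁻¹ · (-251/65, 332/65)ᵀ = (5, -4)ᵀ

p = (5, -4)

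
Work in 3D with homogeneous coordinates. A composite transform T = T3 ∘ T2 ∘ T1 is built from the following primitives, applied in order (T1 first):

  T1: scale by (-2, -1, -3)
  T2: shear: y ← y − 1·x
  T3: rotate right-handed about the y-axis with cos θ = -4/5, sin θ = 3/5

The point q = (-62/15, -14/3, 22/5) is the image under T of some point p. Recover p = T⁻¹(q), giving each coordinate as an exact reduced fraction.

T1 = [-2 0 0 0; 0 -1 0 0; 0 0 -3 0; 0 0 0 1]
T2·T1 = [-2 0 0 0; 2 -1 0 0; 0 0 -3 0; 0 0 0 1]
T3·…·T1 = [8/5 0 -9/5 0; 2 -1 0 0; 6/5 0 12/5 0; 0 0 0 1]
det M = -6; M⁻¹ = [2/5 0 3/10 0; 4/5 -1 3/5 0; -1/5 0 4/15 0; 0 0 0 1]
M⁻¹ · (-62/15, -14/3, 22/5)ᵀ = (-1/3, 4, 2)ᵀ

p = (-1/3, 4, 2)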